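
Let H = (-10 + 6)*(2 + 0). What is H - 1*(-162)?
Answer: 154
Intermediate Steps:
H = -8 (H = -4*2 = -8)
H - 1*(-162) = -8 - 1*(-162) = -8 + 162 = 154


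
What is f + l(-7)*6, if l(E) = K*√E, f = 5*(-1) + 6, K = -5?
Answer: 1 - 30*I*√7 ≈ 1.0 - 79.373*I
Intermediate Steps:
f = 1 (f = -5 + 6 = 1)
l(E) = -5*√E
f + l(-7)*6 = 1 - 5*I*√7*6 = 1 - 30*I*√7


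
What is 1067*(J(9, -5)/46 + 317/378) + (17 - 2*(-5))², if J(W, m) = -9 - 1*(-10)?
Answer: 7159543/4347 ≈ 1647.0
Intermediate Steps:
J(W, m) = 1 (J(W, m) = -9 + 10 = 1)
1067*(J(9, -5)/46 + 317/378) + (17 - 2*(-5))² = 1067*(1/46 + 317/378) + (17 - 2*(-5))² = 1067*(1*(1/46) + 317*(1/378)) + (17 + 10)² = 1067*(1/46 + 317/378) + 27² = 1067*(3740/4347) + 729 = 3990580/4347 + 729 = 7159543/4347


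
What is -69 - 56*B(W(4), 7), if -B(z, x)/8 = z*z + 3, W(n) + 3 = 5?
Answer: 3067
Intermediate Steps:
W(n) = 2 (W(n) = -3 + 5 = 2)
B(z, x) = -24 - 8*z² (B(z, x) = -8*(z*z + 3) = -8*(z² + 3) = -8*(3 + z²) = -24 - 8*z²)
-69 - 56*B(W(4), 7) = -69 - 56*(-24 - 8*2²) = -69 - 56*(-24 - 8*4) = -69 - 56*(-24 - 32) = -69 - 56*(-56) = -69 + 3136 = 3067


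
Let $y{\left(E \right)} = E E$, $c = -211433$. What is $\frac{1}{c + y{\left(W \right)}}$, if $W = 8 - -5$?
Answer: $- \frac{1}{211264} \approx -4.7334 \cdot 10^{-6}$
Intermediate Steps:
$W = 13$ ($W = 8 + 5 = 13$)
$y{\left(E \right)} = E^{2}$
$\frac{1}{c + y{\left(W \right)}} = \frac{1}{-211433 + 13^{2}} = \frac{1}{-211433 + 169} = \frac{1}{-211264} = - \frac{1}{211264}$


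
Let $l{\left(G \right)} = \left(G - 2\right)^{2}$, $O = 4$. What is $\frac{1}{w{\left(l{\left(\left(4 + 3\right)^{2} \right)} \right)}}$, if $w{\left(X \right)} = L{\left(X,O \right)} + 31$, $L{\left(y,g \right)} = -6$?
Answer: $\frac{1}{25} \approx 0.04$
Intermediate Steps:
$l{\left(G \right)} = \left(-2 + G\right)^{2}$
$w{\left(X \right)} = 25$ ($w{\left(X \right)} = -6 + 31 = 25$)
$\frac{1}{w{\left(l{\left(\left(4 + 3\right)^{2} \right)} \right)}} = \frac{1}{25}$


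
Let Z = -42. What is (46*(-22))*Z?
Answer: 42504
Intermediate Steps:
(46*(-22))*Z = (46*(-22))*(-42) = -1012*(-42) = 42504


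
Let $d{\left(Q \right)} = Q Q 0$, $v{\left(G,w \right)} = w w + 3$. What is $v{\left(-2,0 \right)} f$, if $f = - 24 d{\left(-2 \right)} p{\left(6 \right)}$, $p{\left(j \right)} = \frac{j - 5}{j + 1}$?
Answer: $0$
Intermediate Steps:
$p{\left(j \right)} = \frac{-5 + j}{1 + j}$
$v{\left(G,w \right)} = 3 + w^{2}$ ($v{\left(G,w \right)} = w^{2} + 3 = 3 + w^{2}$)
$d{\left(Q \right)} = 0$ ($d{\left(Q \right)} = Q^{2} \cdot 0 = 0$)
$f = 0$ ($f = \left(-24\right) 0 \frac{-5 + 6}{1 + 6} = 0 \cdot \frac{1}{7} \cdot 1 = 0 \cdot \frac{1}{7} = 0$)
$v{\left(-2,0 \right)} f = \left(3 + 0^{2}\right) 0 = \left(3 + 0\right) 0 = 3 \cdot 0 = 0$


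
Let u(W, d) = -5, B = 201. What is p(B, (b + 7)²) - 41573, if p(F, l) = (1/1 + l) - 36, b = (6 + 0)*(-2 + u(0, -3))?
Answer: -40383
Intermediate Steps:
b = -42 (b = (6 + 0)*(-2 - 5) = 6*(-7) = -42)
p(F, l) = -35 + l (p(F, l) = (1 + l) - 36 = -35 + l)
p(B, (b + 7)²) - 41573 = (-35 + (-42 + 7)²) - 41573 = (-35 + (-35)²) - 41573 = (-35 + 1225) - 41573 = 1190 - 41573 = -40383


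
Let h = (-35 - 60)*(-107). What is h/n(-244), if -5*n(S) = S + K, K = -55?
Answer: 50825/299 ≈ 169.98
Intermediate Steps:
h = 10165 (h = -95*(-107) = 10165)
n(S) = 11 - S/5 (n(S) = -(S - 55)/5 = -(-55 + S)/5 = 11 - S/5)
h/n(-244) = 10165/(11 - 1/5*(-244)) = 10165/(11 + 244/5) = 10165/(299/5) = 10165*(5/299) = 50825/299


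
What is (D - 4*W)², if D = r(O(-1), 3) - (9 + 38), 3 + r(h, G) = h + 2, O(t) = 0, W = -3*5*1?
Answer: 144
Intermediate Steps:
W = -15 (W = -15*1 = -15)
r(h, G) = -1 + h (r(h, G) = -3 + (h + 2) = -3 + (2 + h) = -1 + h)
D = -48 (D = (-1 + 0) - (9 + 38) = -1 - 1*47 = -1 - 47 = -48)
(D - 4*W)² = (-48 - 4*(-15))² = (-48 + 60)² = 12² = 144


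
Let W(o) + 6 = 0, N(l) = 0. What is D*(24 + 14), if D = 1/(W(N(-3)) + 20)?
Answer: 19/7 ≈ 2.7143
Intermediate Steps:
W(o) = -6 (W(o) = -6 + 0 = -6)
D = 1/14 (D = 1/(-6 + 20) = 1/14 ≈ 0.071429)
D*(24 + 14) = (24 + 14)/14 = (1/14)*38 = 19/7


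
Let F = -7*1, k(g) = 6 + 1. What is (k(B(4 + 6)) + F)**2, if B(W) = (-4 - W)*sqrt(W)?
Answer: 0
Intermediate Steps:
B(W) = sqrt(W)*(-4 - W)
k(g) = 7
F = -7
(k(B(4 + 6)) + F)**2 = (7 - 7)**2 = 0**2 = 0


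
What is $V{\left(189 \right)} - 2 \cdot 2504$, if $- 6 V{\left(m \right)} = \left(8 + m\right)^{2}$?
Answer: $- \frac{68857}{6} \approx -11476.0$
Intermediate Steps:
$V{\left(m \right)} = - \frac{\left(8 + m\right)^{2}}{6}$
$V{\left(189 \right)} - 2 \cdot 2504 = - \frac{\left(8 + 189\right)^{2}}{6} - 2 \cdot 2504 = - \frac{197^{2}}{6} - 5008 = \left(- \frac{1}{6}\right) 38809 - 5008 = - \frac{38809}{6} - 5008 = - \frac{68857}{6}$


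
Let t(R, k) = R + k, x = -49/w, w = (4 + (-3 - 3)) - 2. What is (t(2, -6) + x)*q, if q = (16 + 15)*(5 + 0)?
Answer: 5115/4 ≈ 1278.8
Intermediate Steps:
q = 155 (q = 31*5 = 155)
w = -4 (w = (4 - 6) - 2 = -2 - 2 = -4)
x = 49/4 (x = -49/(-4) = -49*(-¼) = 49/4 ≈ 12.250)
(t(2, -6) + x)*q = ((2 - 6) + 49/4)*155 = (-4 + 49/4)*155 = (33/4)*155 = 5115/4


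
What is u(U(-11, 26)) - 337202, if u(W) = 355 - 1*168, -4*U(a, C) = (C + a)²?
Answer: -337015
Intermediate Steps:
U(a, C) = -(C + a)²/4
u(W) = 187 (u(W) = 355 - 168 = 187)
u(U(-11, 26)) - 337202 = 187 - 337202 = -337015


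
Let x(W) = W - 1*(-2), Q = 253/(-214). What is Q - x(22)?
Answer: -5389/214 ≈ -25.182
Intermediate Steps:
Q = -253/214 (Q = 253*(-1/214) = -253/214 ≈ -1.1822)
x(W) = 2 + W (x(W) = W + 2 = 2 + W)
Q - x(22) = -253/214 - (2 + 22) = -253/214 - 1*24 = -253/214 - 24 = -5389/214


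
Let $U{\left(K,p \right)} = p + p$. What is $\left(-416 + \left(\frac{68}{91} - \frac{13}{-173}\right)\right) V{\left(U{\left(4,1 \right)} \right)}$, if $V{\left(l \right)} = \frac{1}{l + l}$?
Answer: $- \frac{6536141}{62972} \approx -103.79$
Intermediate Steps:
$U{\left(K,p \right)} = 2 p$
$V{\left(l \right)} = \frac{1}{2 l}$
$\left(-416 + \left(\frac{68}{91} - \frac{13}{-173}\right)\right) V{\left(U{\left(4,1 \right)} \right)} = \left(-416 + \left(\frac{68}{91} - \frac{13}{-173}\right)\right) \frac{1}{2 \cdot 2 \cdot 1} = \left(-416 + \left(68 \cdot \frac{1}{91} - - \frac{13}{173}\right)\right) \frac{1}{2 \cdot 2} = \left(-416 + \left(\frac{68}{91} + \frac{13}{173}\right)\right) \frac{1}{2} \cdot \frac{1}{2} = \left(-416 + \frac{12947}{15743}\right) \frac{1}{4} = \left(- \frac{6536141}{15743}\right) \frac{1}{4} = - \frac{6536141}{62972}$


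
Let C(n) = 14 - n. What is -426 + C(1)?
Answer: -413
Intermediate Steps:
-426 + C(1) = -426 + (14 - 1*1) = -426 + (14 - 1) = -426 + 13 = -413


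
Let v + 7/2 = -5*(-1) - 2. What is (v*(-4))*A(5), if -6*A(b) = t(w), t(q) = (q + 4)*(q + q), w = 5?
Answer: -30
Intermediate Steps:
v = -½ (v = -7/2 + (-5*(-1) - 2) = -7/2 + (5 - 2) = -7/2 + 3 = -½ ≈ -0.50000)
t(q) = 2*q*(4 + q) (t(q) = (4 + q)*(2*q) = 2*q*(4 + q))
A(b) = -15 (A(b) = -5*(4 + 5)/3 = -5*9/3 = -⅙*90 = -15)
(v*(-4))*A(5) = -½*(-4)*(-15) = 2*(-15) = -30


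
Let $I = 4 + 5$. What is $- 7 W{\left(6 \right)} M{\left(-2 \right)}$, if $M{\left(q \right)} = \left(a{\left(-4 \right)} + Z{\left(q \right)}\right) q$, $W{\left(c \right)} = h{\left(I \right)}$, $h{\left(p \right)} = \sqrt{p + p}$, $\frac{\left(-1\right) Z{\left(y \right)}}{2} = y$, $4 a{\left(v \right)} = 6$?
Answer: $231 \sqrt{2} \approx 326.68$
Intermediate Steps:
$a{\left(v \right)} = \frac{3}{2}$ ($a{\left(v \right)} = \frac{1}{4} \cdot 6 = \frac{3}{2}$)
$Z{\left(y \right)} = - 2 y$
$I = 9$
$h{\left(p \right)} = \sqrt{2} \sqrt{p}$ ($h{\left(p \right)} = \sqrt{2 p} = \sqrt{2} \sqrt{p}$)
$W{\left(c \right)} = 3 \sqrt{2}$ ($W{\left(c \right)} = \sqrt{2} \sqrt{9} = \sqrt{2} \cdot 3 = 3 \sqrt{2}$)
$M{\left(q \right)} = q \left(\frac{3}{2} - 2 q\right)$ ($M{\left(q \right)} = \left(\frac{3}{2} - 2 q\right) q = q \left(\frac{3}{2} - 2 q\right)$)
$- 7 W{\left(6 \right)} M{\left(-2 \right)} = - 7 \cdot 3 \sqrt{2} \cdot \frac{1}{2} \left(-2\right) \left(3 - -8\right) = - 21 \sqrt{2} \cdot \frac{1}{2} \left(-2\right) \left(3 + 8\right) = - 21 \sqrt{2} \cdot \frac{1}{2} \left(-2\right) 11 = - 21 \sqrt{2} \left(-11\right) = 231 \sqrt{2}$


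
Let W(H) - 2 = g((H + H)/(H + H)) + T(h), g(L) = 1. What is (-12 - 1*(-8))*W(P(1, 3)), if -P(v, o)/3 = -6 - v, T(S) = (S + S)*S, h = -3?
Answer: -84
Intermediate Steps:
T(S) = 2*S² (T(S) = (2*S)*S = 2*S²)
P(v, o) = 18 + 3*v (P(v, o) = -3*(-6 - v) = 18 + 3*v)
W(H) = 21 (W(H) = 2 + (1 + 2*(-3)²) = 2 + (1 + 2*9) = 2 + (1 + 18) = 2 + 19 = 21)
(-12 - 1*(-8))*W(P(1, 3)) = (-12 - 1*(-8))*21 = (-12 + 8)*21 = -4*21 = -84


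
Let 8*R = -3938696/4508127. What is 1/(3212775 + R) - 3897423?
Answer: -56448704967276755097/14483597230088 ≈ -3.8974e+6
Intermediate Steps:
R = -492337/4508127 (R = (-3938696/4508127)/8 = (-3938696*1/4508127)/8 = (⅛)*(-3938696/4508127) = -492337/4508127 ≈ -0.10921)
1/(3212775 + R) - 3897423 = 1/(3212775 - 492337/4508127) - 3897423 = 1/(14483597230088/4508127) - 3897423 = 4508127/14483597230088 - 3897423 = -56448704967276755097/14483597230088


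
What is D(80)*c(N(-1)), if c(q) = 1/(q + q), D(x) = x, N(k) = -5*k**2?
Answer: -8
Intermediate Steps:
c(q) = 1/(2*q)
D(80)*c(N(-1)) = 80*(1/(2*((-5*(-1)**2)))) = 80*(1/(2*((-5*1)))) = 80*((1/2)/(-5)) = 80*((1/2)*(-1/5)) = 80*(-1/10) = -8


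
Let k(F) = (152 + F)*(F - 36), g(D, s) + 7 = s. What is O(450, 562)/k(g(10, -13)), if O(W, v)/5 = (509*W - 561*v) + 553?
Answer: 38945/672 ≈ 57.954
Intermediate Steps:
g(D, s) = -7 + s
k(F) = (-36 + F)*(152 + F) (k(F) = (152 + F)*(-36 + F) = (-36 + F)*(152 + F))
O(W, v) = 2765 - 2805*v + 2545*W (O(W, v) = 5*((509*W - 561*v) + 553) = 5*((-561*v + 509*W) + 553) = 5*(553 - 561*v + 509*W) = 2765 - 2805*v + 2545*W)
O(450, 562)/k(g(10, -13)) = (2765 - 2805*562 + 2545*450)/(-5472 + (-7 - 13)**2 + 116*(-7 - 13)) = (2765 - 1576410 + 1145250)/(-5472 + (-20)**2 + 116*(-20)) = -428395/(-5472 + 400 - 2320) = -428395/(-7392) = -428395*(-1/7392) = 38945/672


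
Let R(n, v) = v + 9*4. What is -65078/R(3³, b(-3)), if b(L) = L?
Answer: -65078/33 ≈ -1972.1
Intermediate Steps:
R(n, v) = 36 + v (R(n, v) = v + 36 = 36 + v)
-65078/R(3³, b(-3)) = -65078/(36 - 3) = -65078/33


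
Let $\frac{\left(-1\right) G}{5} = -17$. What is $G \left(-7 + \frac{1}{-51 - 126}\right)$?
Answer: $- \frac{105400}{177} \approx -595.48$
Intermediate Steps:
$G = 85$ ($G = \left(-5\right) \left(-17\right) = 85$)
$G \left(-7 + \frac{1}{-51 - 126}\right) = 85 \left(-7 + \frac{1}{-51 - 126}\right) = 85 \left(-7 + \frac{1}{-177}\right) = 85 \left(-7 - \frac{1}{177}\right) = 85 \left(- \frac{1240}{177}\right) = - \frac{105400}{177}$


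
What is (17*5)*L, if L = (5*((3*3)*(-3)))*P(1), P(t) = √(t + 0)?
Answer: -11475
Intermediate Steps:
P(t) = √t
L = -135 (L = (5*((3*3)*(-3)))*√1 = (5*(9*(-3)))*1 = (5*(-27))*1 = -135*1 = -135)
(17*5)*L = (17*5)*(-135) = 85*(-135) = -11475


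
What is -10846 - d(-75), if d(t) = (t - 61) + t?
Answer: -10635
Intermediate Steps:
d(t) = -61 + 2*t (d(t) = (-61 + t) + t = -61 + 2*t)
-10846 - d(-75) = -10846 - (-61 + 2*(-75)) = -10846 - (-61 - 150) = -10846 - 1*(-211) = -10846 + 211 = -10635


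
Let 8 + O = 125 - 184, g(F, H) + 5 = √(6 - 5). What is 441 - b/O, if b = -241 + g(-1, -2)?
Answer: 29302/67 ≈ 437.34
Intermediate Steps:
g(F, H) = -4 (g(F, H) = -5 + √(6 - 5) = -5 + √1 = -5 + 1 = -4)
b = -245 (b = -241 - 4 = -245)
O = -67 (O = -8 + (125 - 184) = -8 - 59 = -67)
441 - b/O = 441 - (-245)/(-67) = 441 - (-245)*(-1)/67 = 441 - 1*245/67 = 441 - 245/67 = 29302/67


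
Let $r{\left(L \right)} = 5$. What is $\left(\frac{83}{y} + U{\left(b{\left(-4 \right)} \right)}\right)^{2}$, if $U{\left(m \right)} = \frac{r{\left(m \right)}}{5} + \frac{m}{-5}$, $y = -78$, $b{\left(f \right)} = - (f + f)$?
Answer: $\frac{421201}{152100} \approx 2.7692$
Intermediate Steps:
$b{\left(f \right)} = - 2 f$
$U{\left(m \right)} = 1 - \frac{m}{5}$ ($U{\left(m \right)} = \frac{5}{5} + \frac{m}{-5} = 5 \cdot \frac{1}{5} + m \left(- \frac{1}{5}\right) = 1 - \frac{m}{5}$)
$\left(\frac{83}{y} + U{\left(b{\left(-4 \right)} \right)}\right)^{2} = \left(\frac{83}{-78} + \left(1 - \frac{\left(-2\right) \left(-4\right)}{5}\right)\right)^{2} = \left(83 \left(- \frac{1}{78}\right) + \left(1 - \frac{8}{5}\right)\right)^{2} = \left(- \frac{83}{78} + \left(1 - \frac{8}{5}\right)\right)^{2} = \left(- \frac{83}{78} - \frac{3}{5}\right)^{2} = \left(- \frac{649}{390}\right)^{2} = \frac{421201}{152100}$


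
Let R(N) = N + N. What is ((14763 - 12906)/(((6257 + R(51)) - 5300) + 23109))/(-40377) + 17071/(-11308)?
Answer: -1388203144651/919558395624 ≈ -1.5096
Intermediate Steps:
R(N) = 2*N
((14763 - 12906)/(((6257 + R(51)) - 5300) + 23109))/(-40377) + 17071/(-11308) = ((14763 - 12906)/(((6257 + 2*51) - 5300) + 23109))/(-40377) + 17071/(-11308) = (1857/(((6257 + 102) - 5300) + 23109))*(-1/40377) + 17071*(-1/11308) = (1857/((6359 - 5300) + 23109))*(-1/40377) - 17071/11308 = (1857/(1059 + 23109))*(-1/40377) - 17071/11308 = (1857/24168)*(-1/40377) - 17071/11308 = (1857*(1/24168))*(-1/40377) - 17071/11308 = (619/8056)*(-1/40377) - 17071/11308 = -619/325277112 - 17071/11308 = -1388203144651/919558395624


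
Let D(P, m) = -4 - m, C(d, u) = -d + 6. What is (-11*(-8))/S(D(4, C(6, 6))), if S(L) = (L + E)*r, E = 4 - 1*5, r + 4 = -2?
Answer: 44/15 ≈ 2.9333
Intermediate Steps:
r = -6 (r = -4 - 2 = -6)
C(d, u) = 6 - d
E = -1 (E = 4 - 5 = -1)
S(L) = 6 - 6*L (S(L) = (L - 1)*(-6) = (-1 + L)*(-6) = 6 - 6*L)
(-11*(-8))/S(D(4, C(6, 6))) = (-11*(-8))/(6 - 6*(-4 - (6 - 1*6))) = 88/(6 - 6*(-4 - (6 - 6))) = 88/(6 - 6*(-4 - 1*0)) = 88/(6 - 6*(-4 + 0)) = 88/(6 - 6*(-4)) = 88/(6 + 24) = 88/30 = 88*(1/30) = 44/15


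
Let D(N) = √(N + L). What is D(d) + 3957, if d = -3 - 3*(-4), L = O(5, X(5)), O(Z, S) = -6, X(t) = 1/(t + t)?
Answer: 3957 + √3 ≈ 3958.7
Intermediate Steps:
X(t) = 1/(2*t)
L = -6
d = 9 (d = -3 + 12 = 9)
D(N) = √(-6 + N) (D(N) = √(N - 6) = √(-6 + N))
D(d) + 3957 = √(-6 + 9) + 3957 = √3 + 3957 = 3957 + √3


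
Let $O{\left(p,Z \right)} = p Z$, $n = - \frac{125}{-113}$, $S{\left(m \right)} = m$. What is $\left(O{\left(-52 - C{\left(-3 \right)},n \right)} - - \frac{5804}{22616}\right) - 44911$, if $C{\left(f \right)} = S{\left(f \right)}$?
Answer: $- \frac{28728194509}{638902} \approx -44965.0$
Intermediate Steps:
$C{\left(f \right)} = f$
$n = \frac{125}{113}$ ($n = \left(-125\right) \left(- \frac{1}{113}\right) = \frac{125}{113} \approx 1.1062$)
$O{\left(p,Z \right)} = Z p$
$\left(O{\left(-52 - C{\left(-3 \right)},n \right)} - - \frac{5804}{22616}\right) - 44911 = \left(\frac{125 \left(-52 - -3\right)}{113} - - \frac{5804}{22616}\right) - 44911 = \left(\frac{125 \left(-52 + 3\right)}{113} - \left(-5804\right) \frac{1}{22616}\right) - 44911 = \left(\frac{125}{113} \left(-49\right) - - \frac{1451}{5654}\right) - 44911 = \left(- \frac{6125}{113} + \frac{1451}{5654}\right) - 44911 = - \frac{34466787}{638902} - 44911 = - \frac{28728194509}{638902}$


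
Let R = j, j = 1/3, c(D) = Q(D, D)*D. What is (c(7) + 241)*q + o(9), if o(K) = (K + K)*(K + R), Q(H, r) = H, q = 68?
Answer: 19888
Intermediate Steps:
c(D) = D**2 (c(D) = D*D = D**2)
j = 1/3 (j = 1*(1/3) = 1/3 ≈ 0.33333)
R = 1/3 ≈ 0.33333
o(K) = 2*K*(1/3 + K) (o(K) = (K + K)*(K + 1/3) = (2*K)*(1/3 + K) = 2*K*(1/3 + K))
(c(7) + 241)*q + o(9) = (7**2 + 241)*68 + (2/3)*9*(1 + 3*9) = (49 + 241)*68 + (2/3)*9*(1 + 27) = 290*68 + (2/3)*9*28 = 19720 + 168 = 19888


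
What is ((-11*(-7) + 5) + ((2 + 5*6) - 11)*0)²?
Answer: 6724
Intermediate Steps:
((-11*(-7) + 5) + ((2 + 5*6) - 11)*0)² = ((77 + 5) + ((2 + 30) - 11)*0)² = (82 + (32 - 11)*0)² = (82 + 21*0)² = (82 + 0)² = 82² = 6724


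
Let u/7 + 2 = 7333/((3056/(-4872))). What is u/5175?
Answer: -31265927/1976850 ≈ -15.816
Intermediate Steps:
u = -31265927/382 (u = -14 + 7*(7333/((3056/(-4872)))) = -14 + 7*(7333/((3056*(-1/4872)))) = -14 + 7*(7333/(-382/609)) = -14 + 7*(7333*(-609/382)) = -14 + 7*(-4465797/382) = -14 - 31260579/382 = -31265927/382 ≈ -81848.)
u/5175 = -31265927/382/5175 = -31265927/382*1/5175 = -31265927/1976850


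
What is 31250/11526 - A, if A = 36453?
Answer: -210063014/5763 ≈ -36450.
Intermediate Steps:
31250/11526 - A = 31250/11526 - 1*36453 = 31250*(1/11526) - 36453 = 15625/5763 - 36453 = -210063014/5763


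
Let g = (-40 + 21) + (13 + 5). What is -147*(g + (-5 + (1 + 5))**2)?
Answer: 0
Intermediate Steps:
g = -1 (g = -19 + 18 = -1)
-147*(g + (-5 + (1 + 5))**2) = -147*(-1 + (-5 + (1 + 5))**2) = -147*(-1 + (-5 + 6)**2) = -147*(-1 + 1**2) = -147*(-1 + 1) = -147*0 = 0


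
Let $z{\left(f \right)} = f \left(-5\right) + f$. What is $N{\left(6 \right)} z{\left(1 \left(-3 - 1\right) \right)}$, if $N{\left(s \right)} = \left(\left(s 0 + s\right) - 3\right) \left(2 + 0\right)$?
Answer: $96$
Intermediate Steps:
$N{\left(s \right)} = -6 + 2 s$ ($N{\left(s \right)} = \left(\left(0 + s\right) - 3\right) 2 = \left(s - 3\right) 2 = \left(-3 + s\right) 2 = -6 + 2 s$)
$z{\left(f \right)} = - 4 f$ ($z{\left(f \right)} = - 5 f + f = - 4 f$)
$N{\left(6 \right)} z{\left(1 \left(-3 - 1\right) \right)} = \left(-6 + 2 \cdot 6\right) \left(- 4 \cdot 1 \left(-3 - 1\right)\right) = \left(-6 + 12\right) \left(- 4 \cdot 1 \left(-4\right)\right) = 6 \left(\left(-4\right) \left(-4\right)\right) = 6 \cdot 16 = 96$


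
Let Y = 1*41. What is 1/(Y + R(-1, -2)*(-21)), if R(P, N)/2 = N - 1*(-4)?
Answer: -1/43 ≈ -0.023256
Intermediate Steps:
Y = 41
R(P, N) = 8 + 2*N (R(P, N) = 2*(N - 1*(-4)) = 2*(N + 4) = 2*(4 + N) = 8 + 2*N)
1/(Y + R(-1, -2)*(-21)) = 1/(41 + (8 + 2*(-2))*(-21)) = 1/(41 + (8 - 4)*(-21)) = 1/(41 + 4*(-21)) = 1/(41 - 84) = 1/(-43) = -1/43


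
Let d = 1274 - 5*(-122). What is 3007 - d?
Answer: 1123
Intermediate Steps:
d = 1884 (d = 1274 - 1*(-610) = 1274 + 610 = 1884)
3007 - d = 3007 - 1*1884 = 3007 - 1884 = 1123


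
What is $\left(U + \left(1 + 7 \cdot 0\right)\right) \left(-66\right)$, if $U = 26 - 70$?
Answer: $2838$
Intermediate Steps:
$U = -44$
$\left(U + \left(1 + 7 \cdot 0\right)\right) \left(-66\right) = \left(-44 + \left(1 + 7 \cdot 0\right)\right) \left(-66\right) = \left(-44 + \left(1 + 0\right)\right) \left(-66\right) = \left(-44 + 1\right) \left(-66\right) = \left(-43\right) \left(-66\right) = 2838$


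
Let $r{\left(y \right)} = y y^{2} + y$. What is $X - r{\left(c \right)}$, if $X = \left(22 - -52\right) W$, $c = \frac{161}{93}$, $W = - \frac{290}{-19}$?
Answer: $\frac{17155751590}{15282783} \approx 1122.6$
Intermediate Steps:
$W = \frac{290}{19}$ ($W = \left(-290\right) \left(- \frac{1}{19}\right) = \frac{290}{19} \approx 15.263$)
$c = \frac{161}{93}$ ($c = 161 \cdot \frac{1}{93} = \frac{161}{93} \approx 1.7312$)
$r{\left(y \right)} = y + y^{3}$ ($r{\left(y \right)} = y^{3} + y = y + y^{3}$)
$X = \frac{21460}{19}$ ($X = \left(22 - -52\right) \frac{290}{19} = \left(22 + 52\right) \frac{290}{19} = 74 \cdot \frac{290}{19} = \frac{21460}{19} \approx 1129.5$)
$X - r{\left(c \right)} = \frac{21460}{19} - \left(\frac{161}{93} + \left(\frac{161}{93}\right)^{3}\right) = \frac{21460}{19} - \left(\frac{161}{93} + \frac{4173281}{804357}\right) = \frac{21460}{19} - \frac{5565770}{804357} = \frac{17155751590}{15282783}$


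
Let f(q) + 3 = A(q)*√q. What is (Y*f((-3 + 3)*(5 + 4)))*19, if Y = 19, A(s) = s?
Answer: -1083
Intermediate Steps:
f(q) = -3 + q^(3/2) (f(q) = -3 + q*√q = -3 + q^(3/2))
(Y*f((-3 + 3)*(5 + 4)))*19 = (19*(-3 + ((-3 + 3)*(5 + 4))^(3/2)))*19 = (19*(-3 + (0*9)^(3/2)))*19 = (19*(-3 + 0^(3/2)))*19 = (19*(-3 + 0))*19 = (19*(-3))*19 = -57*19 = -1083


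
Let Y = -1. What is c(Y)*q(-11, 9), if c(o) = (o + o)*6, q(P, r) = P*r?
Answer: 1188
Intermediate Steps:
c(o) = 12*o (c(o) = (2*o)*6 = 12*o)
c(Y)*q(-11, 9) = (12*(-1))*(-11*9) = -12*(-99) = 1188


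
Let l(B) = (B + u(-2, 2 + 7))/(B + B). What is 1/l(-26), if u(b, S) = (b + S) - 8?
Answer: 52/27 ≈ 1.9259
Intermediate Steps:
u(b, S) = -8 + S + b (u(b, S) = (S + b) - 8 = -8 + S + b)
l(B) = (-1 + B)/(2*B) (l(B) = (B + (-8 + (2 + 7) - 2))/(B + B) = (B + (-8 + 9 - 2))/((2*B)) = (B - 1)*(1/(2*B)) = (-1 + B)*(1/(2*B)) = (-1 + B)/(2*B))
1/l(-26) = 1/((½)*(-1 - 26)/(-26)) = 1/((½)*(-1/26)*(-27)) = 1/(27/52) = 52/27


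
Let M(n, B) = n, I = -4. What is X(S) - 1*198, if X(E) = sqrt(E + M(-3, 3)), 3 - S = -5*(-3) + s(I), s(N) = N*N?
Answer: -198 + I*sqrt(31) ≈ -198.0 + 5.5678*I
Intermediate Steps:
s(N) = N**2
S = -28 (S = 3 - (-5*(-3) + (-4)**2) = 3 - (15 + 16) = 3 - 1*31 = 3 - 31 = -28)
X(E) = sqrt(-3 + E) (X(E) = sqrt(E - 3) = sqrt(-3 + E))
X(S) - 1*198 = sqrt(-3 - 28) - 1*198 = sqrt(-31) - 198 = I*sqrt(31) - 198 = -198 + I*sqrt(31)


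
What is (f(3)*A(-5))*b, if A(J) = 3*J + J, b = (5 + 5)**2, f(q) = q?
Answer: -6000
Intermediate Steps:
b = 100 (b = 10**2 = 100)
A(J) = 4*J
(f(3)*A(-5))*b = (3*(4*(-5)))*100 = (3*(-20))*100 = -60*100 = -6000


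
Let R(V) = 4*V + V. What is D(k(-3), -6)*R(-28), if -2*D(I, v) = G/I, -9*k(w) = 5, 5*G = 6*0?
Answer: 0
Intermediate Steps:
G = 0 (G = (6*0)/5 = (1/5)*0 = 0)
R(V) = 5*V
k(w) = -5/9 (k(w) = -1/9*5 = -5/9)
D(I, v) = 0 (D(I, v) = -0/I = -1/2*0 = 0)
D(k(-3), -6)*R(-28) = 0*(5*(-28)) = 0*(-140) = 0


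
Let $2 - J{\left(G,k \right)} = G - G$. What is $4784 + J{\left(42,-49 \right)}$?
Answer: $4786$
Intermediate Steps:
$J{\left(G,k \right)} = 2$ ($J{\left(G,k \right)} = 2 - \left(G - G\right) = 2 - 0 = 2 + 0 = 2$)
$4784 + J{\left(42,-49 \right)} = 4784 + 2 = 4786$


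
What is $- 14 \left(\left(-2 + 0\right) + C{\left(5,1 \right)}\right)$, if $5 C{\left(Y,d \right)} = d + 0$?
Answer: $\frac{126}{5} \approx 25.2$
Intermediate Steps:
$C{\left(Y,d \right)} = \frac{d}{5}$ ($C{\left(Y,d \right)} = \frac{d + 0}{5} = \frac{d}{5}$)
$- 14 \left(\left(-2 + 0\right) + C{\left(5,1 \right)}\right) = - 14 \left(\left(-2 + 0\right) + \frac{1}{5} \cdot 1\right) = - 14 \left(-2 + \frac{1}{5}\right) = \left(-14\right) \left(- \frac{9}{5}\right) = \frac{126}{5}$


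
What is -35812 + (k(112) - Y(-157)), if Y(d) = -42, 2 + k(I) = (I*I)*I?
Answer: 1369156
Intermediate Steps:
k(I) = -2 + I³ (k(I) = -2 + (I*I)*I = -2 + I²*I = -2 + I³)
-35812 + (k(112) - Y(-157)) = -35812 + ((-2 + 112³) - 1*(-42)) = -35812 + ((-2 + 1404928) + 42) = -35812 + (1404926 + 42) = -35812 + 1404968 = 1369156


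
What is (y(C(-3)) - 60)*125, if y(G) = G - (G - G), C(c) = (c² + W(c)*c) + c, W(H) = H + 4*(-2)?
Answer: -2625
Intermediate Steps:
W(H) = -8 + H (W(H) = H - 8 = -8 + H)
C(c) = c + c² + c*(-8 + c) (C(c) = (c² + (-8 + c)*c) + c = (c² + c*(-8 + c)) + c = c + c² + c*(-8 + c))
y(G) = G (y(G) = G - 1*0 = G + 0 = G)
(y(C(-3)) - 60)*125 = (-3*(-7 + 2*(-3)) - 60)*125 = (-3*(-7 - 6) - 60)*125 = (-3*(-13) - 60)*125 = (39 - 60)*125 = -21*125 = -2625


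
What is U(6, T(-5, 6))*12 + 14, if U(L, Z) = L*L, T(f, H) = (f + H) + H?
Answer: 446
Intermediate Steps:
T(f, H) = f + 2*H (T(f, H) = (H + f) + H = f + 2*H)
U(L, Z) = L**2
U(6, T(-5, 6))*12 + 14 = 6**2*12 + 14 = 36*12 + 14 = 432 + 14 = 446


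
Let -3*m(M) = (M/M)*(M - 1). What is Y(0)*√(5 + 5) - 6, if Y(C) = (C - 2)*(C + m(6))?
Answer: -6 + 10*√10/3 ≈ 4.5409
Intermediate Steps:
m(M) = ⅓ - M/3 (m(M) = -M/M*(M - 1)/3 = -(-1 + M)/3 = ⅓ - M/3)
Y(C) = (-2 + C)*(-5/3 + C) (Y(C) = (C - 2)*(C + (⅓ - ⅓*6)) = (-2 + C)*(C + (⅓ - 2)) = (-2 + C)*(C - 5/3) = (-2 + C)*(-5/3 + C))
Y(0)*√(5 + 5) - 6 = (10/3 + 0² - 11/3*0)*√(5 + 5) - 6 = (10/3 + 0 + 0)*√10 - 6 = 10*√10/3 - 6 = -6 + 10*√10/3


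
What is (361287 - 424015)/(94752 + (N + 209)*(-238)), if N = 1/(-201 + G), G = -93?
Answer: -1317288/945227 ≈ -1.3936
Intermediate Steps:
N = -1/294 (N = 1/(-201 - 93) = 1/(-294) = -1/294 ≈ -0.0034014)
(361287 - 424015)/(94752 + (N + 209)*(-238)) = (361287 - 424015)/(94752 + (-1/294 + 209)*(-238)) = -62728/(94752 + (61445/294)*(-238)) = -62728/(94752 - 1044565/21) = -62728/945227/21 = -62728*21/945227 = -1317288/945227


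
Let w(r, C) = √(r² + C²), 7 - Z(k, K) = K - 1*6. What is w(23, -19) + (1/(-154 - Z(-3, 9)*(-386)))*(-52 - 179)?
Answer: -231/60988 + √890 ≈ 29.829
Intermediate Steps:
Z(k, K) = 13 - K (Z(k, K) = 7 - (K - 1*6) = 7 - (K - 6) = 7 - (-6 + K) = 7 + (6 - K) = 13 - K)
w(r, C) = √(C² + r²)
w(23, -19) + (1/(-154 - Z(-3, 9)*(-386)))*(-52 - 179) = √((-19)² + 23²) + (1/(-154 - (13 - 1*9)*(-386)))*(-52 - 179) = √(361 + 529) + (-1/386/(-154 - (13 - 9)))*(-231) = √890 + (-1/386/(-154 - 1*4))*(-231) = √890 + (-1/386/(-154 - 4))*(-231) = √890 + (-1/386/(-158))*(-231) = √890 - 1/158*(-1/386)*(-231) = √890 + (1/60988)*(-231) = √890 - 231/60988 = -231/60988 + √890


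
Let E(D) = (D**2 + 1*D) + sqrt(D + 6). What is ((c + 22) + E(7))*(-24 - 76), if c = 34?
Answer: -11200 - 100*sqrt(13) ≈ -11561.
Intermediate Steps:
E(D) = D + D**2 + sqrt(6 + D) (E(D) = (D**2 + D) + sqrt(6 + D) = (D + D**2) + sqrt(6 + D) = D + D**2 + sqrt(6 + D))
((c + 22) + E(7))*(-24 - 76) = ((34 + 22) + (7 + 7**2 + sqrt(6 + 7)))*(-24 - 76) = (56 + (7 + 49 + sqrt(13)))*(-100) = (56 + (56 + sqrt(13)))*(-100) = (112 + sqrt(13))*(-100) = -11200 - 100*sqrt(13)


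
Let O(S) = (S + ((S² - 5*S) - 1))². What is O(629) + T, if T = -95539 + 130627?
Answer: 154546514464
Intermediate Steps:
T = 35088
O(S) = (-1 + S² - 4*S)² (O(S) = (S + (-1 + S² - 5*S))² = (-1 + S² - 4*S)²)
O(629) + T = (1 - 1*629² + 4*629)² + 35088 = (1 - 1*395641 + 2516)² + 35088 = (1 - 395641 + 2516)² + 35088 = (-393124)² + 35088 = 154546479376 + 35088 = 154546514464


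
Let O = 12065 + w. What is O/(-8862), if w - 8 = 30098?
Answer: -14057/2954 ≈ -4.7586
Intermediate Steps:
w = 30106 (w = 8 + 30098 = 30106)
O = 42171 (O = 12065 + 30106 = 42171)
O/(-8862) = 42171/(-8862) = 42171*(-1/8862) = -14057/2954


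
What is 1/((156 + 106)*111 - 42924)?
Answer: -1/13842 ≈ -7.2244e-5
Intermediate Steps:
1/((156 + 106)*111 - 42924) = 1/(262*111 - 42924) = 1/(29082 - 42924) = 1/(-13842) = -1/13842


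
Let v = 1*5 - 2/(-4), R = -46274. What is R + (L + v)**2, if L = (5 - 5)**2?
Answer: -184975/4 ≈ -46244.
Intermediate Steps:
L = 0 (L = 0**2 = 0)
v = 11/2 (v = 5 - 2*(-1/4) = 5 + 1/2 = 11/2 ≈ 5.5000)
R + (L + v)**2 = -46274 + (0 + 11/2)**2 = -46274 + (11/2)**2 = -46274 + 121/4 = -184975/4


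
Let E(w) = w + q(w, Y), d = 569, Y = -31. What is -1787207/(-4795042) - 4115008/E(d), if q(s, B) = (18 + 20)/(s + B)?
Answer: -663442068694103/91753128670 ≈ -7230.7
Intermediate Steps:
q(s, B) = 38/(B + s)
E(w) = w + 38/(-31 + w)
-1787207/(-4795042) - 4115008/E(d) = -1787207/(-4795042) - 4115008*(-31 + 569)/(38 + 569*(-31 + 569)) = -1787207*(-1/4795042) - 4115008*538/(38 + 569*538) = 1787207/4795042 - 4115008*538/(38 + 306122) = 1787207/4795042 - 4115008/((1/538)*306160) = 1787207/4795042 - 4115008/153080/269 = 1787207/4795042 - 4115008*269/153080 = 1787207/4795042 - 138367144/19135 = -663442068694103/91753128670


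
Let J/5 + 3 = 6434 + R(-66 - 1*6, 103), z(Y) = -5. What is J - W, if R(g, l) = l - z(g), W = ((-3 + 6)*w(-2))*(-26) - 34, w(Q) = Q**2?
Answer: 33041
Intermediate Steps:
W = -346 (W = ((-3 + 6)*(-2)**2)*(-26) - 34 = (3*4)*(-26) - 34 = 12*(-26) - 34 = -312 - 34 = -346)
R(g, l) = 5 + l (R(g, l) = l - 1*(-5) = l + 5 = 5 + l)
J = 32695 (J = -15 + 5*(6434 + (5 + 103)) = -15 + 5*(6434 + 108) = -15 + 5*6542 = -15 + 32710 = 32695)
J - W = 32695 - 1*(-346) = 32695 + 346 = 33041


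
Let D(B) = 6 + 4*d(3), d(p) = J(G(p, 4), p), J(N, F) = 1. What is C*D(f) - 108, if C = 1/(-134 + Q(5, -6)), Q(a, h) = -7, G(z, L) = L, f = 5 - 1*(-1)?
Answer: -15238/141 ≈ -108.07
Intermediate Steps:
f = 6 (f = 5 + 1 = 6)
d(p) = 1
D(B) = 10 (D(B) = 6 + 4*1 = 6 + 4 = 10)
C = -1/141 (C = 1/(-134 - 7) = 1/(-141) = -1/141 ≈ -0.0070922)
C*D(f) - 108 = -1/141*10 - 108 = -10/141 - 108 = -15238/141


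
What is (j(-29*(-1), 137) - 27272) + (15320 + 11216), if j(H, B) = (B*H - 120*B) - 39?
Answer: -13242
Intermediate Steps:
j(H, B) = -39 - 120*B + B*H (j(H, B) = (-120*B + B*H) - 39 = -39 - 120*B + B*H)
(j(-29*(-1), 137) - 27272) + (15320 + 11216) = ((-39 - 120*137 + 137*(-29*(-1))) - 27272) + (15320 + 11216) = ((-39 - 16440 + 137*29) - 27272) + 26536 = ((-39 - 16440 + 3973) - 27272) + 26536 = (-12506 - 27272) + 26536 = -39778 + 26536 = -13242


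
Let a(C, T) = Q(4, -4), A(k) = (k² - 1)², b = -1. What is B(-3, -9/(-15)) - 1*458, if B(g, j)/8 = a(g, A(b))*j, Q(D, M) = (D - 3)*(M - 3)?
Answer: -2458/5 ≈ -491.60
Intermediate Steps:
Q(D, M) = (-3 + D)*(-3 + M)
A(k) = (-1 + k²)²
a(C, T) = -7 (a(C, T) = 9 - 3*4 - 3*(-4) + 4*(-4) = 9 - 12 + 12 - 16 = -7)
B(g, j) = -56*j (B(g, j) = 8*(-7*j) = -56*j)
B(-3, -9/(-15)) - 1*458 = -(-504)/(-15) - 1*458 = -(-504)*(-1)/15 - 458 = -56*⅗ - 458 = -168/5 - 458 = -2458/5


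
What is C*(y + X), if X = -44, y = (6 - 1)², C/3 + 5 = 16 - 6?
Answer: -285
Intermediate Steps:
C = 15 (C = -15 + 3*(16 - 6) = -15 + 3*10 = -15 + 30 = 15)
y = 25 (y = 5² = 25)
C*(y + X) = 15*(25 - 44) = 15*(-19) = -285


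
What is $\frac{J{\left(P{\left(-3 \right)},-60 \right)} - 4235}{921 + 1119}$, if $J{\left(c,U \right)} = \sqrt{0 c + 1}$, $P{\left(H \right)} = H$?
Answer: $- \frac{2117}{1020} \approx -2.0755$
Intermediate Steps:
$J{\left(c,U \right)} = 1$ ($J{\left(c,U \right)} = \sqrt{0 + 1} = \sqrt{1} = 1$)
$\frac{J{\left(P{\left(-3 \right)},-60 \right)} - 4235}{921 + 1119} = \frac{1 - 4235}{921 + 1119} = - \frac{4234}{2040} = \left(-4234\right) \frac{1}{2040} = - \frac{2117}{1020}$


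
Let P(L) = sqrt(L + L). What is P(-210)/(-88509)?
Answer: -2*I*sqrt(105)/88509 ≈ -0.00023155*I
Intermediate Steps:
P(L) = sqrt(2)*sqrt(L) (P(L) = sqrt(2*L) = sqrt(2)*sqrt(L))
P(-210)/(-88509) = (sqrt(2)*sqrt(-210))/(-88509) = (sqrt(2)*(I*sqrt(210)))*(-1/88509) = (2*I*sqrt(105))*(-1/88509) = -2*I*sqrt(105)/88509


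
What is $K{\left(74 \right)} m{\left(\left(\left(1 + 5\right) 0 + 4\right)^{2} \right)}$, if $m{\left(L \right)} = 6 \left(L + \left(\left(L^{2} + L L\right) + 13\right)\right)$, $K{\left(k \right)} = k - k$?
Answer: $0$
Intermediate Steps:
$K{\left(k \right)} = 0$
$m{\left(L \right)} = 78 + 6 L + 12 L^{2}$ ($m{\left(L \right)} = 6 \left(L + \left(\left(L^{2} + L^{2}\right) + 13\right)\right) = 6 \left(L + \left(2 L^{2} + 13\right)\right) = 6 \left(L + \left(13 + 2 L^{2}\right)\right) = 6 \left(13 + L + 2 L^{2}\right) = 78 + 6 L + 12 L^{2}$)
$K{\left(74 \right)} m{\left(\left(\left(1 + 5\right) 0 + 4\right)^{2} \right)} = 0 \left(78 + 6 \left(\left(1 + 5\right) 0 + 4\right)^{2} + 12 \left(\left(\left(1 + 5\right) 0 + 4\right)^{2}\right)^{2}\right) = 0 \left(78 + 6 \left(6 \cdot 0 + 4\right)^{2} + 12 \left(\left(6 \cdot 0 + 4\right)^{2}\right)^{2}\right) = 0 \left(78 + 6 \left(0 + 4\right)^{2} + 12 \left(\left(0 + 4\right)^{2}\right)^{2}\right) = 0 \left(78 + 6 \cdot 4^{2} + 12 \left(4^{2}\right)^{2}\right) = 0 \left(78 + 6 \cdot 16 + 12 \cdot 16^{2}\right) = 0 \left(78 + 96 + 12 \cdot 256\right) = 0 \left(78 + 96 + 3072\right) = 0 \cdot 3246 = 0$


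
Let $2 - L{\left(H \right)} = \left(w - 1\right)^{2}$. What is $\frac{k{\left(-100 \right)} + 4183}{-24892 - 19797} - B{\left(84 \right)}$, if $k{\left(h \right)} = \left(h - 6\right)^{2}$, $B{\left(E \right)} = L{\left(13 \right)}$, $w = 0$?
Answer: $- \frac{60108}{44689} \approx -1.345$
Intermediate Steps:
$L{\left(H \right)} = 1$ ($L{\left(H \right)} = 2 - \left(0 - 1\right)^{2} = 2 - \left(-1\right)^{2} = 2 - 1 = 1$)
$B{\left(E \right)} = 1$
$k{\left(h \right)} = \left(-6 + h\right)^{2}$
$\frac{k{\left(-100 \right)} + 4183}{-24892 - 19797} - B{\left(84 \right)} = \frac{\left(-6 - 100\right)^{2} + 4183}{-24892 - 19797} - 1 = \frac{\left(-106\right)^{2} + 4183}{-44689} - 1 = \left(11236 + 4183\right) \left(- \frac{1}{44689}\right) - 1 = 15419 \left(- \frac{1}{44689}\right) - 1 = - \frac{15419}{44689} - 1 = - \frac{60108}{44689}$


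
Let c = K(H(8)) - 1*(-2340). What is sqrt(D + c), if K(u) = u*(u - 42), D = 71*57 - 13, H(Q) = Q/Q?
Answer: sqrt(6333) ≈ 79.580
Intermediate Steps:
H(Q) = 1
D = 4034 (D = 4047 - 13 = 4034)
K(u) = u*(-42 + u)
c = 2299 (c = 1*(-42 + 1) - 1*(-2340) = 1*(-41) + 2340 = -41 + 2340 = 2299)
sqrt(D + c) = sqrt(4034 + 2299) = sqrt(6333)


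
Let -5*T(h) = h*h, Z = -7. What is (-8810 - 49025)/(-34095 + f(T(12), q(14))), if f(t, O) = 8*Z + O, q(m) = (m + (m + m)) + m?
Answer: 11567/6819 ≈ 1.6963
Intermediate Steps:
q(m) = 4*m (q(m) = (m + 2*m) + m = 3*m + m = 4*m)
T(h) = -h**2/5 (T(h) = -h*h/5 = -h**2/5)
f(t, O) = -56 + O (f(t, O) = 8*(-7) + O = -56 + O)
(-8810 - 49025)/(-34095 + f(T(12), q(14))) = (-8810 - 49025)/(-34095 + (-56 + 4*14)) = -57835/(-34095 + (-56 + 56)) = -57835/(-34095 + 0) = -57835/(-34095) = -57835*(-1/34095) = 11567/6819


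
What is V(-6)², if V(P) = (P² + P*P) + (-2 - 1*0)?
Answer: 4900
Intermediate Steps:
V(P) = -2 + 2*P² (V(P) = (P² + P²) + (-2 + 0) = 2*P² - 2 = -2 + 2*P²)
V(-6)² = (-2 + 2*(-6)²)² = (-2 + 2*36)² = (-2 + 72)² = 70² = 4900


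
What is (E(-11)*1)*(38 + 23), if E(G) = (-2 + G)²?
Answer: 10309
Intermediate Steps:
(E(-11)*1)*(38 + 23) = ((-2 - 11)²*1)*(38 + 23) = ((-13)²*1)*61 = (169*1)*61 = 169*61 = 10309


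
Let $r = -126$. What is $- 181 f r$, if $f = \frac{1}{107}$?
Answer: $\frac{22806}{107} \approx 213.14$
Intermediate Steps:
$f = \frac{1}{107} \approx 0.0093458$
$- 181 f r = \left(-181\right) \frac{1}{107} \left(-126\right) = \left(- \frac{181}{107}\right) \left(-126\right) = \frac{22806}{107}$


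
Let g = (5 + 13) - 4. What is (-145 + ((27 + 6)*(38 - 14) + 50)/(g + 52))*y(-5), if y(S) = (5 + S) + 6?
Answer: -8728/11 ≈ -793.45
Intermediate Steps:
y(S) = 11 + S
g = 14 (g = 18 - 4 = 14)
(-145 + ((27 + 6)*(38 - 14) + 50)/(g + 52))*y(-5) = (-145 + ((27 + 6)*(38 - 14) + 50)/(14 + 52))*(11 - 5) = (-145 + (33*24 + 50)/66)*6 = (-145 + (792 + 50)*(1/66))*6 = (-145 + 842*(1/66))*6 = (-145 + 421/33)*6 = -4364/33*6 = -8728/11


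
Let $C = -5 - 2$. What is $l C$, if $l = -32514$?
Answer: $227598$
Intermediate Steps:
$C = -7$ ($C = -5 - 2 = -7$)
$l C = \left(-32514\right) \left(-7\right) = 227598$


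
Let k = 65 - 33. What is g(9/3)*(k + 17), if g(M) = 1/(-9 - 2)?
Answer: -49/11 ≈ -4.4545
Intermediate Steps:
k = 32
g(M) = -1/11 (g(M) = 1/(-11) = -1/11)
g(9/3)*(k + 17) = -(32 + 17)/11 = -1/11*49 = -49/11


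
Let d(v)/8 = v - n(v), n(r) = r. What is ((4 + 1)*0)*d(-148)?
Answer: 0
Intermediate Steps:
d(v) = 0 (d(v) = 8*(v - v) = 8*0 = 0)
((4 + 1)*0)*d(-148) = ((4 + 1)*0)*0 = (5*0)*0 = 0*0 = 0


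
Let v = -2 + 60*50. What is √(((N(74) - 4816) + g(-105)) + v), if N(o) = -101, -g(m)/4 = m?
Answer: I*√1499 ≈ 38.717*I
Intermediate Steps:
g(m) = -4*m
v = 2998 (v = -2 + 3000 = 2998)
√(((N(74) - 4816) + g(-105)) + v) = √(((-101 - 4816) - 4*(-105)) + 2998) = √((-4917 + 420) + 2998) = √(-4497 + 2998) = √(-1499) = I*√1499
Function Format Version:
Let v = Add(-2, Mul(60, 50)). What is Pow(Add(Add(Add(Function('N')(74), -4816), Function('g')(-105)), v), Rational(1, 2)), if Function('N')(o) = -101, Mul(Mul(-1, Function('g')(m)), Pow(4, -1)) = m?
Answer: Mul(I, Pow(1499, Rational(1, 2))) ≈ Mul(38.717, I)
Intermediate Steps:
Function('g')(m) = Mul(-4, m)
v = 2998 (v = Add(-2, 3000) = 2998)
Pow(Add(Add(Add(Function('N')(74), -4816), Function('g')(-105)), v), Rational(1, 2)) = Pow(Add(Add(Add(-101, -4816), Mul(-4, -105)), 2998), Rational(1, 2)) = Pow(Add(Add(-4917, 420), 2998), Rational(1, 2)) = Pow(Add(-4497, 2998), Rational(1, 2)) = Pow(-1499, Rational(1, 2)) = Mul(I, Pow(1499, Rational(1, 2)))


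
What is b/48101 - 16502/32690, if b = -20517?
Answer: -1567948/1683535 ≈ -0.93134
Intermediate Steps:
b/48101 - 16502/32690 = -20517/48101 - 16502/32690 = -20517*1/48101 - 16502*1/32690 = -20517/48101 - 8251/16345 = -1567948/1683535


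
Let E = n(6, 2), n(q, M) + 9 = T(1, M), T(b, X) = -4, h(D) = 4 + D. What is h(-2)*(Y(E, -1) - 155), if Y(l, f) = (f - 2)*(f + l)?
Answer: -226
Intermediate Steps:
n(q, M) = -13 (n(q, M) = -9 - 4 = -13)
E = -13
Y(l, f) = (-2 + f)*(f + l)
h(-2)*(Y(E, -1) - 155) = (4 - 2)*(((-1)² - 2*(-1) - 2*(-13) - 1*(-13)) - 155) = 2*((1 + 2 + 26 + 13) - 155) = 2*(42 - 155) = 2*(-113) = -226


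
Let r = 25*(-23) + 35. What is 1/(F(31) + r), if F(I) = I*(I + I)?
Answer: 1/1382 ≈ 0.00072359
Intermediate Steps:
F(I) = 2*I² (F(I) = I*(2*I) = 2*I²)
r = -540 (r = -575 + 35 = -540)
1/(F(31) + r) = 1/(2*31² - 540) = 1/(2*961 - 540) = 1/(1922 - 540) = 1/1382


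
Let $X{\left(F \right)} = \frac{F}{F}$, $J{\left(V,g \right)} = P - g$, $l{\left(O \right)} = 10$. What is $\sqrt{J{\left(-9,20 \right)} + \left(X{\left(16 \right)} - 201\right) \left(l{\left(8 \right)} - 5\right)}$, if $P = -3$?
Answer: $i \sqrt{1023} \approx 31.984 i$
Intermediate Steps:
$J{\left(V,g \right)} = -3 - g$
$X{\left(F \right)} = 1$
$\sqrt{J{\left(-9,20 \right)} + \left(X{\left(16 \right)} - 201\right) \left(l{\left(8 \right)} - 5\right)} = \sqrt{\left(-3 - 20\right) + \left(1 - 201\right) \left(10 - 5\right)} = \sqrt{\left(-3 - 20\right) - 1000} = \sqrt{-23 - 1000} = \sqrt{-1023} = i \sqrt{1023}$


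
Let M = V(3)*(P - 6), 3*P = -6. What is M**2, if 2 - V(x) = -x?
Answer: 1600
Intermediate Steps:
P = -2 (P = (1/3)*(-6) = -2)
V(x) = 2 + x (V(x) = 2 - (-1)*x = 2 + x)
M = -40 (M = (2 + 3)*(-2 - 6) = 5*(-8) = -40)
M**2 = (-40)**2 = 1600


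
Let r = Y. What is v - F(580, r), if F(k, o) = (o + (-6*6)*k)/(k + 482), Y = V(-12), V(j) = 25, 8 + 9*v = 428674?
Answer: 50603443/1062 ≈ 47649.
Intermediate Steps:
v = 428666/9 (v = -8/9 + (⅑)*428674 = -8/9 + 428674/9 = 428666/9 ≈ 47630.)
Y = 25
r = 25
F(k, o) = (o - 36*k)/(482 + k)
v - F(580, r) = 428666/9 - (25 - 36*580)/(482 + 580) = 428666/9 - (25 - 20880)/1062 = 428666/9 - (-20855)/1062 = 428666/9 - 1*(-20855/1062) = 428666/9 + 20855/1062 = 50603443/1062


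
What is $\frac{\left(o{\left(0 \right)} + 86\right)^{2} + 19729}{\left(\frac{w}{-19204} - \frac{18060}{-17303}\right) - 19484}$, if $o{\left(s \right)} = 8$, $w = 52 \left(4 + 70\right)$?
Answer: $- \frac{2372943196195}{1618499000678} \approx -1.4661$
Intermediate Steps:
$w = 3848$ ($w = 52 \cdot 74 = 3848$)
$\frac{\left(o{\left(0 \right)} + 86\right)^{2} + 19729}{\left(\frac{w}{-19204} - \frac{18060}{-17303}\right) - 19484} = \frac{\left(8 + 86\right)^{2} + 19729}{\left(\frac{3848}{-19204} - \frac{18060}{-17303}\right) - 19484} = \frac{94^{2} + 19729}{\left(3848 \left(- \frac{1}{19204}\right) - - \frac{18060}{17303}\right) - 19484} = \frac{8836 + 19729}{\left(- \frac{962}{4801} + \frac{18060}{17303}\right) - 19484} = \frac{28565}{\frac{70060574}{83071703} - 19484} = \frac{28565}{- \frac{1618499000678}{83071703}} = 28565 \left(- \frac{83071703}{1618499000678}\right) = - \frac{2372943196195}{1618499000678}$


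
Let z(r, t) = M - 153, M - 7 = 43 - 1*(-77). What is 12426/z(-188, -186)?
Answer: -6213/13 ≈ -477.92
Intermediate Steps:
M = 127 (M = 7 + (43 - 1*(-77)) = 7 + (43 + 77) = 7 + 120 = 127)
z(r, t) = -26 (z(r, t) = 127 - 153 = -26)
12426/z(-188, -186) = 12426/(-26) = 12426*(-1/26) = -6213/13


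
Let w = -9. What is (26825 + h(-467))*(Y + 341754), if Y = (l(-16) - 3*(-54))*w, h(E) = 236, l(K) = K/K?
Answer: 9208506507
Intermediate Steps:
l(K) = 1
Y = -1467 (Y = (1 - 3*(-54))*(-9) = (1 + 162)*(-9) = 163*(-9) = -1467)
(26825 + h(-467))*(Y + 341754) = (26825 + 236)*(-1467 + 341754) = 27061*340287 = 9208506507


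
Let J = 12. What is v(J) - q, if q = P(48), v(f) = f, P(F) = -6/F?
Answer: 97/8 ≈ 12.125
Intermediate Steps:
q = -1/8 (q = -6/48 = -6*1/48 = -1/8 ≈ -0.12500)
v(J) - q = 12 - 1*(-1/8) = 12 + 1/8 = 97/8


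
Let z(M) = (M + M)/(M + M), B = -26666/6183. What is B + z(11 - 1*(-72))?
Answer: -20483/6183 ≈ -3.3128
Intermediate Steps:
B = -26666/6183 (B = -26666*1/6183 = -26666/6183 ≈ -4.3128)
z(M) = 1 (z(M) = (2*M)/((2*M)) = (2*M)*(1/(2*M)) = 1)
B + z(11 - 1*(-72)) = -26666/6183 + 1 = -20483/6183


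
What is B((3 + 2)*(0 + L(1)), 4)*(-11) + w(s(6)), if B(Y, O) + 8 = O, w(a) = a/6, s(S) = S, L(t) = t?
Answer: 45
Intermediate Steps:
w(a) = a/6 (w(a) = a*(⅙) = a/6)
B(Y, O) = -8 + O
B((3 + 2)*(0 + L(1)), 4)*(-11) + w(s(6)) = (-8 + 4)*(-11) + (⅙)*6 = -4*(-11) + 1 = 44 + 1 = 45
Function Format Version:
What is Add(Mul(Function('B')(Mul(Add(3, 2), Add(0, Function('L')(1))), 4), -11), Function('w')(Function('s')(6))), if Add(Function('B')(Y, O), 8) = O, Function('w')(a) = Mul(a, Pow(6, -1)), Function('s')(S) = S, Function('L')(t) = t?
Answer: 45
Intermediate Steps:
Function('w')(a) = Mul(Rational(1, 6), a) (Function('w')(a) = Mul(a, Rational(1, 6)) = Mul(Rational(1, 6), a))
Function('B')(Y, O) = Add(-8, O)
Add(Mul(Function('B')(Mul(Add(3, 2), Add(0, Function('L')(1))), 4), -11), Function('w')(Function('s')(6))) = Add(Mul(Add(-8, 4), -11), Mul(Rational(1, 6), 6)) = Add(Mul(-4, -11), 1) = Add(44, 1) = 45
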